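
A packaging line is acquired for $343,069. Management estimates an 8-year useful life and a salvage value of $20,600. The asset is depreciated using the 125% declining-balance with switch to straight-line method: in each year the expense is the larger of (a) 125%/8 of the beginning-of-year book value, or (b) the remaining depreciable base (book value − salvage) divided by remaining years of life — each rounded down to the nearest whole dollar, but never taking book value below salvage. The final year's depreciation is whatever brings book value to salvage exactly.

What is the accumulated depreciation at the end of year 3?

Depreciable base = $343,069 − $20,600 = $322,469.
Year 1: DB = ⌊$343,069 × 125%/8⌋ = $53,604; SL = ⌊$322,469/8⌋ = $40,308 → take DB $53,604. Book value $289,465.
Year 2: DB = ⌊$289,465 × 125%/8⌋ = $45,228; SL = ⌊$268,865/7⌋ = $38,409 → take DB $45,228. Book value $244,237.
Year 3: DB = ⌊$244,237 × 125%/8⌋ = $38,162; SL = ⌊$223,637/6⌋ = $37,272 → take DB $38,162. Book value $206,075.
Accumulated through year 3 = $343,069 − $206,075 = $136,994.

$136,994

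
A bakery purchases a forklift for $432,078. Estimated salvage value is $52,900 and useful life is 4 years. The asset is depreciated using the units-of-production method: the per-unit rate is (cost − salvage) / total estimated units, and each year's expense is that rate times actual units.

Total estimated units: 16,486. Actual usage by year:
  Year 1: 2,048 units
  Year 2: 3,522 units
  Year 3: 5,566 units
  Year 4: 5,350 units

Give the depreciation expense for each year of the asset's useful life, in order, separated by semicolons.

Depreciable base = $432,078 − $52,900 = $379,178.
Rate = $379,178 / 16,486 units = $23 per unit.
Year 1: 2,048 × $23 = $47,104. Book value $384,974.
Year 2: 3,522 × $23 = $81,006. Book value $303,968.
Year 3: 5,566 × $23 = $128,018. Book value $175,950.
Year 4: 5,350 × $23 = $123,050. Book value $52,900.

$47,104; $81,006; $128,018; $123,050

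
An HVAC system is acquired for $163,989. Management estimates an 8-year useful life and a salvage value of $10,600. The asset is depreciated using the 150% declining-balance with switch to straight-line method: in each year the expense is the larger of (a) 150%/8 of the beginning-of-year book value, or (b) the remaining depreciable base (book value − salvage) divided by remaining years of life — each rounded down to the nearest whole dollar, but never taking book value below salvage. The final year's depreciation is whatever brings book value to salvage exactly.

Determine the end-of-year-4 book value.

Depreciable base = $163,989 − $10,600 = $153,389.
Year 1: DB = ⌊$163,989 × 150%/8⌋ = $30,747; SL = ⌊$153,389/8⌋ = $19,173 → take DB $30,747. Book value $133,242.
Year 2: DB = ⌊$133,242 × 150%/8⌋ = $24,982; SL = ⌊$122,642/7⌋ = $17,520 → take DB $24,982. Book value $108,260.
Year 3: DB = ⌊$108,260 × 150%/8⌋ = $20,298; SL = ⌊$97,660/6⌋ = $16,276 → take DB $20,298. Book value $87,962.
Year 4: DB = ⌊$87,962 × 150%/8⌋ = $16,492; SL = ⌊$77,362/5⌋ = $15,472 → take DB $16,492. Book value $71,470.

$71,470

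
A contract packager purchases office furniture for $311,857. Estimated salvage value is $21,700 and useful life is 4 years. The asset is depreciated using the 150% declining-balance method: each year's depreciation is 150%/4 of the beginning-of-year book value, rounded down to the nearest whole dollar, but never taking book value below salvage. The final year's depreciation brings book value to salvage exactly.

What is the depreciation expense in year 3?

$45,682

Depreciable base = $311,857 − $21,700 = $290,157.
Year 1: ⌊$311,857 × 150%/4⌋ = $116,946. Book value $194,911.
Year 2: ⌊$194,911 × 150%/4⌋ = $73,091. Book value $121,820.
Year 3: ⌊$121,820 × 150%/4⌋ = $45,682. Book value $76,138.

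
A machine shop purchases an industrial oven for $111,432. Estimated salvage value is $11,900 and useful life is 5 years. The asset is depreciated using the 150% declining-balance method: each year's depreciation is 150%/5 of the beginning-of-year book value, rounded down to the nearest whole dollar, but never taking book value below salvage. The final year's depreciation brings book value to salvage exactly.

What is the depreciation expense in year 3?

$16,380

Depreciable base = $111,432 − $11,900 = $99,532.
Year 1: ⌊$111,432 × 150%/5⌋ = $33,429. Book value $78,003.
Year 2: ⌊$78,003 × 150%/5⌋ = $23,400. Book value $54,603.
Year 3: ⌊$54,603 × 150%/5⌋ = $16,380. Book value $38,223.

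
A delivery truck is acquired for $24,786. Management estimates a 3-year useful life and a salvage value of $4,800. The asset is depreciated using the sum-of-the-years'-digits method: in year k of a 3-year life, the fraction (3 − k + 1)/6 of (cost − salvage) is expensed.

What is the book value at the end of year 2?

Depreciable base = $24,786 − $4,800 = $19,986.
Sum of the years' digits = 3+2+1 = 6.
Year 1: $19,986 × 3/6 = $9,993. Book value $14,793.
Year 2: $19,986 × 2/6 = $6,662. Book value $8,131.

$8,131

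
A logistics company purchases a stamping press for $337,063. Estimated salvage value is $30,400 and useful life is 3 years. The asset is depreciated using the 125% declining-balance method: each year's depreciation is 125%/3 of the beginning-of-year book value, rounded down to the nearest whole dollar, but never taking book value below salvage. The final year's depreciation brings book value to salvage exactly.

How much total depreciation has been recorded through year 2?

$222,367

Depreciable base = $337,063 − $30,400 = $306,663.
Year 1: ⌊$337,063 × 125%/3⌋ = $140,442. Book value $196,621.
Year 2: ⌊$196,621 × 125%/3⌋ = $81,925. Book value $114,696.
Accumulated through year 2 = $337,063 − $114,696 = $222,367.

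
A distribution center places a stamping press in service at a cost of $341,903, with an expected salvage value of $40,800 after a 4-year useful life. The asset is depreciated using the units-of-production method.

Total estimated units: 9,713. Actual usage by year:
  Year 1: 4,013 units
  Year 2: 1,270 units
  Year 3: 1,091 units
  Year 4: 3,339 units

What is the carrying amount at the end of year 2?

Depreciable base = $341,903 − $40,800 = $301,103.
Rate = $301,103 / 9,713 units = $31 per unit.
Year 1: 4,013 × $31 = $124,403. Book value $217,500.
Year 2: 1,270 × $31 = $39,370. Book value $178,130.

$178,130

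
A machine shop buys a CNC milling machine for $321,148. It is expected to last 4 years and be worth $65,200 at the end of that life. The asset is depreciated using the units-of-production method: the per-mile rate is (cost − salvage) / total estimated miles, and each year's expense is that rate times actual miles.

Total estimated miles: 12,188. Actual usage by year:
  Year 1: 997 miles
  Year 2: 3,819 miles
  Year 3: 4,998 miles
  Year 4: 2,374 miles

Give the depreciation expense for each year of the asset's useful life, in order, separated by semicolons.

$20,937; $80,199; $104,958; $49,854

Depreciable base = $321,148 − $65,200 = $255,948.
Rate = $255,948 / 12,188 miles = $21 per mile.
Year 1: 997 × $21 = $20,937. Book value $300,211.
Year 2: 3,819 × $21 = $80,199. Book value $220,012.
Year 3: 4,998 × $21 = $104,958. Book value $115,054.
Year 4: 2,374 × $21 = $49,854. Book value $65,200.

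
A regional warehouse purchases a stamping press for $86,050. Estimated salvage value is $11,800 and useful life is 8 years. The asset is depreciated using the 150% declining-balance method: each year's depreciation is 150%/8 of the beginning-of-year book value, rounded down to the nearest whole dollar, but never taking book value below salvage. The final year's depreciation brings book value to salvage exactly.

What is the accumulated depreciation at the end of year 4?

$48,548

Depreciable base = $86,050 − $11,800 = $74,250.
Year 1: ⌊$86,050 × 150%/8⌋ = $16,134. Book value $69,916.
Year 2: ⌊$69,916 × 150%/8⌋ = $13,109. Book value $56,807.
Year 3: ⌊$56,807 × 150%/8⌋ = $10,651. Book value $46,156.
Year 4: ⌊$46,156 × 150%/8⌋ = $8,654. Book value $37,502.
Accumulated through year 4 = $86,050 − $37,502 = $48,548.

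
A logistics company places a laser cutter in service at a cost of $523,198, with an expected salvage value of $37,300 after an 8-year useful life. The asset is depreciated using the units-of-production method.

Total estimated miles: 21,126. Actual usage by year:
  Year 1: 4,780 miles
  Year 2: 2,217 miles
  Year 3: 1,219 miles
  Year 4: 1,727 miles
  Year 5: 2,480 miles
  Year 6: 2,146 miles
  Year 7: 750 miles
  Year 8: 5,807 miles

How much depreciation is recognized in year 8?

$133,561

Depreciable base = $523,198 − $37,300 = $485,898.
Rate = $485,898 / 21,126 miles = $23 per mile.
Year 1: 4,780 × $23 = $109,940. Book value $413,258.
Year 2: 2,217 × $23 = $50,991. Book value $362,267.
Year 3: 1,219 × $23 = $28,037. Book value $334,230.
Year 4: 1,727 × $23 = $39,721. Book value $294,509.
Year 5: 2,480 × $23 = $57,040. Book value $237,469.
Year 6: 2,146 × $23 = $49,358. Book value $188,111.
Year 7: 750 × $23 = $17,250. Book value $170,861.
Year 8: 5,807 × $23 = $133,561. Book value $37,300.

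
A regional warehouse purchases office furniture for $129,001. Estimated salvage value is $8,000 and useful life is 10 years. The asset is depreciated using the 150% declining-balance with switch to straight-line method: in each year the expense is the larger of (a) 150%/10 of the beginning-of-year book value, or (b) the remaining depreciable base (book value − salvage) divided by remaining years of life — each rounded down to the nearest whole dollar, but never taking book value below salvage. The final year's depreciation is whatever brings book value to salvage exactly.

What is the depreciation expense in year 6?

Depreciable base = $129,001 − $8,000 = $121,001.
Year 1: DB = ⌊$129,001 × 150%/10⌋ = $19,350; SL = ⌊$121,001/10⌋ = $12,100 → take DB $19,350. Book value $109,651.
Year 2: DB = ⌊$109,651 × 150%/10⌋ = $16,447; SL = ⌊$101,651/9⌋ = $11,294 → take DB $16,447. Book value $93,204.
Year 3: DB = ⌊$93,204 × 150%/10⌋ = $13,980; SL = ⌊$85,204/8⌋ = $10,650 → take DB $13,980. Book value $79,224.
Year 4: DB = ⌊$79,224 × 150%/10⌋ = $11,883; SL = ⌊$71,224/7⌋ = $10,174 → take DB $11,883. Book value $67,341.
Year 5: DB = ⌊$67,341 × 150%/10⌋ = $10,101; SL = ⌊$59,341/6⌋ = $9,890 → take DB $10,101. Book value $57,240.
Year 6: DB = ⌊$57,240 × 150%/10⌋ = $8,586; SL = ⌊$49,240/5⌋ = $9,848 → take SL $9,848. Book value $47,392.

$9,848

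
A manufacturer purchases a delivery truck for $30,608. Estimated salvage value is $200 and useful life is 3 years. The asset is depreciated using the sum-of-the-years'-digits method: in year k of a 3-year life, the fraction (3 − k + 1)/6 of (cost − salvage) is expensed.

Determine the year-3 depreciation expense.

$5,068

Depreciable base = $30,608 − $200 = $30,408.
Sum of the years' digits = 3+2+1 = 6.
Year 1: $30,408 × 3/6 = $15,204. Book value $15,404.
Year 2: $30,408 × 2/6 = $10,136. Book value $5,268.
Year 3: $30,408 × 1/6 = $5,068. Book value $200.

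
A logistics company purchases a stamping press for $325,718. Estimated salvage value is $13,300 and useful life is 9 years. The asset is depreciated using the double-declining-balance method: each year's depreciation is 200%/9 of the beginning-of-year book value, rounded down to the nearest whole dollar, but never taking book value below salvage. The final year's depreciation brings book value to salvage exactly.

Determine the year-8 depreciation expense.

$12,463

Depreciable base = $325,718 − $13,300 = $312,418.
Year 1: ⌊$325,718 × 200%/9⌋ = $72,381. Book value $253,337.
Year 2: ⌊$253,337 × 200%/9⌋ = $56,297. Book value $197,040.
Year 3: ⌊$197,040 × 200%/9⌋ = $43,786. Book value $153,254.
Year 4: ⌊$153,254 × 200%/9⌋ = $34,056. Book value $119,198.
Year 5: ⌊$119,198 × 200%/9⌋ = $26,488. Book value $92,710.
Year 6: ⌊$92,710 × 200%/9⌋ = $20,602. Book value $72,108.
Year 7: ⌊$72,108 × 200%/9⌋ = $16,024. Book value $56,084.
Year 8: ⌊$56,084 × 200%/9⌋ = $12,463. Book value $43,621.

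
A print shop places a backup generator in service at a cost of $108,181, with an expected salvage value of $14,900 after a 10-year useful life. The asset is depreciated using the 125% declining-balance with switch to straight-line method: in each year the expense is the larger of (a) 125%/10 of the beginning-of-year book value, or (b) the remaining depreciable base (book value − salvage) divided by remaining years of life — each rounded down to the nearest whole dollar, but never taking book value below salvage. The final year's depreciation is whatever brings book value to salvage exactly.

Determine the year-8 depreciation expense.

$8,086

Depreciable base = $108,181 − $14,900 = $93,281.
Year 1: DB = ⌊$108,181 × 125%/10⌋ = $13,522; SL = ⌊$93,281/10⌋ = $9,328 → take DB $13,522. Book value $94,659.
Year 2: DB = ⌊$94,659 × 125%/10⌋ = $11,832; SL = ⌊$79,759/9⌋ = $8,862 → take DB $11,832. Book value $82,827.
Year 3: DB = ⌊$82,827 × 125%/10⌋ = $10,353; SL = ⌊$67,927/8⌋ = $8,490 → take DB $10,353. Book value $72,474.
Year 4: DB = ⌊$72,474 × 125%/10⌋ = $9,059; SL = ⌊$57,574/7⌋ = $8,224 → take DB $9,059. Book value $63,415.
Year 5: DB = ⌊$63,415 × 125%/10⌋ = $7,926; SL = ⌊$48,515/6⌋ = $8,085 → take SL $8,085. Book value $55,330.
Year 6: DB = ⌊$55,330 × 125%/10⌋ = $6,916; SL = ⌊$40,430/5⌋ = $8,086 → take SL $8,086. Book value $47,244.
Year 7: DB = ⌊$47,244 × 125%/10⌋ = $5,905; SL = ⌊$32,344/4⌋ = $8,086 → take SL $8,086. Book value $39,158.
Year 8: DB = ⌊$39,158 × 125%/10⌋ = $4,894; SL = ⌊$24,258/3⌋ = $8,086 → take SL $8,086. Book value $31,072.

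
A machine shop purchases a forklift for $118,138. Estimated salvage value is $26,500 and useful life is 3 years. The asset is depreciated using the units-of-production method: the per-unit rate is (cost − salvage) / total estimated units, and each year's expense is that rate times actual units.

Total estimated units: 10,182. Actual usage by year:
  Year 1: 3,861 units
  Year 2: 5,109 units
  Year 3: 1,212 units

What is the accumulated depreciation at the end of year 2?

Depreciable base = $118,138 − $26,500 = $91,638.
Rate = $91,638 / 10,182 units = $9 per unit.
Year 1: 3,861 × $9 = $34,749. Book value $83,389.
Year 2: 5,109 × $9 = $45,981. Book value $37,408.
Accumulated through year 2 = $118,138 − $37,408 = $80,730.

$80,730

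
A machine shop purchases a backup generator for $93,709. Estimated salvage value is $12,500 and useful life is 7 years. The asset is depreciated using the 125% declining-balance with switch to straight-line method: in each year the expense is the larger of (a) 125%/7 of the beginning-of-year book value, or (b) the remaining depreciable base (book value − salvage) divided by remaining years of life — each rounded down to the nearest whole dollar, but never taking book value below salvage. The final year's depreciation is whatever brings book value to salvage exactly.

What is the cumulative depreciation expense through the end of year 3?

$41,769

Depreciable base = $93,709 − $12,500 = $81,209.
Year 1: DB = ⌊$93,709 × 125%/7⌋ = $16,733; SL = ⌊$81,209/7⌋ = $11,601 → take DB $16,733. Book value $76,976.
Year 2: DB = ⌊$76,976 × 125%/7⌋ = $13,745; SL = ⌊$64,476/6⌋ = $10,746 → take DB $13,745. Book value $63,231.
Year 3: DB = ⌊$63,231 × 125%/7⌋ = $11,291; SL = ⌊$50,731/5⌋ = $10,146 → take DB $11,291. Book value $51,940.
Accumulated through year 3 = $93,709 − $51,940 = $41,769.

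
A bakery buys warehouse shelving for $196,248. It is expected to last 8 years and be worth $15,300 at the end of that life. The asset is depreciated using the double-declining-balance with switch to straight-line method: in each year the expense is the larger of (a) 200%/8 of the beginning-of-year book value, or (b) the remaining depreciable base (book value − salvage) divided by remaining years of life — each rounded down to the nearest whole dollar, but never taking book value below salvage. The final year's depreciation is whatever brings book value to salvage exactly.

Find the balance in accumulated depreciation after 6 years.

Depreciable base = $196,248 − $15,300 = $180,948.
Year 1: DB = ⌊$196,248 × 200%/8⌋ = $49,062; SL = ⌊$180,948/8⌋ = $22,618 → take DB $49,062. Book value $147,186.
Year 2: DB = ⌊$147,186 × 200%/8⌋ = $36,796; SL = ⌊$131,886/7⌋ = $18,840 → take DB $36,796. Book value $110,390.
Year 3: DB = ⌊$110,390 × 200%/8⌋ = $27,597; SL = ⌊$95,090/6⌋ = $15,848 → take DB $27,597. Book value $82,793.
Year 4: DB = ⌊$82,793 × 200%/8⌋ = $20,698; SL = ⌊$67,493/5⌋ = $13,498 → take DB $20,698. Book value $62,095.
Year 5: DB = ⌊$62,095 × 200%/8⌋ = $15,523; SL = ⌊$46,795/4⌋ = $11,698 → take DB $15,523. Book value $46,572.
Year 6: DB = ⌊$46,572 × 200%/8⌋ = $11,643; SL = ⌊$31,272/3⌋ = $10,424 → take DB $11,643. Book value $34,929.
Accumulated through year 6 = $196,248 − $34,929 = $161,319.

$161,319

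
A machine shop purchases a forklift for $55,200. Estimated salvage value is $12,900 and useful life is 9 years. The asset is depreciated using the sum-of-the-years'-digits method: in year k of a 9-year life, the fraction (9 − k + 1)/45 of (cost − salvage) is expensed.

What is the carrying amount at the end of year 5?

$22,300

Depreciable base = $55,200 − $12,900 = $42,300.
Sum of the years' digits = 9+8+7+6+5+4+3+2+1 = 45.
Year 1: $42,300 × 9/45 = $8,460. Book value $46,740.
Year 2: $42,300 × 8/45 = $7,520. Book value $39,220.
Year 3: $42,300 × 7/45 = $6,580. Book value $32,640.
Year 4: $42,300 × 6/45 = $5,640. Book value $27,000.
Year 5: $42,300 × 5/45 = $4,700. Book value $22,300.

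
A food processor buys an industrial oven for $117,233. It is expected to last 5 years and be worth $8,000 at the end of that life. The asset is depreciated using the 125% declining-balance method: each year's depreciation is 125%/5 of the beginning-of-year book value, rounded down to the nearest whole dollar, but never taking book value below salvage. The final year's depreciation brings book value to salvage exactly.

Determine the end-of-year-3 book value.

Depreciable base = $117,233 − $8,000 = $109,233.
Year 1: ⌊$117,233 × 125%/5⌋ = $29,308. Book value $87,925.
Year 2: ⌊$87,925 × 125%/5⌋ = $21,981. Book value $65,944.
Year 3: ⌊$65,944 × 125%/5⌋ = $16,486. Book value $49,458.

$49,458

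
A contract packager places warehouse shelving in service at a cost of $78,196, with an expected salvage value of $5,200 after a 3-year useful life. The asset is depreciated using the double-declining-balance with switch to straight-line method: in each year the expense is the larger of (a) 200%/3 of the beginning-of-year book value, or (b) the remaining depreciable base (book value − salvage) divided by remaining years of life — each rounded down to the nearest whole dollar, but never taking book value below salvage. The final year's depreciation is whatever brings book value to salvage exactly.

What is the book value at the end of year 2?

Depreciable base = $78,196 − $5,200 = $72,996.
Year 1: DB = ⌊$78,196 × 200%/3⌋ = $52,130; SL = ⌊$72,996/3⌋ = $24,332 → take DB $52,130. Book value $26,066.
Year 2: DB = ⌊$26,066 × 200%/3⌋ = $17,377; SL = ⌊$20,866/2⌋ = $10,433 → take DB $17,377. Book value $8,689.

$8,689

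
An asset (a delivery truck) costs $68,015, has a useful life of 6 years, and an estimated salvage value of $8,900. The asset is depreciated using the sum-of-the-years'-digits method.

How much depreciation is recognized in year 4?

$8,445

Depreciable base = $68,015 − $8,900 = $59,115.
Sum of the years' digits = 6+5+4+3+2+1 = 21.
Year 1: $59,115 × 6/21 = $16,890. Book value $51,125.
Year 2: $59,115 × 5/21 = $14,075. Book value $37,050.
Year 3: $59,115 × 4/21 = $11,260. Book value $25,790.
Year 4: $59,115 × 3/21 = $8,445. Book value $17,345.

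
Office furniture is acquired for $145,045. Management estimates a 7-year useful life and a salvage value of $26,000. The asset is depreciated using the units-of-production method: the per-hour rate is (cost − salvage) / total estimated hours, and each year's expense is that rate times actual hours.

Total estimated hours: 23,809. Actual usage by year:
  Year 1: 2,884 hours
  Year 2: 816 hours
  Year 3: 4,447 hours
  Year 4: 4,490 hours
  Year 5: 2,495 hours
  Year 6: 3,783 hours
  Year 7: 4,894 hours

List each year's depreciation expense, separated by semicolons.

Depreciable base = $145,045 − $26,000 = $119,045.
Rate = $119,045 / 23,809 hours = $5 per hour.
Year 1: 2,884 × $5 = $14,420. Book value $130,625.
Year 2: 816 × $5 = $4,080. Book value $126,545.
Year 3: 4,447 × $5 = $22,235. Book value $104,310.
Year 4: 4,490 × $5 = $22,450. Book value $81,860.
Year 5: 2,495 × $5 = $12,475. Book value $69,385.
Year 6: 3,783 × $5 = $18,915. Book value $50,470.
Year 7: 4,894 × $5 = $24,470. Book value $26,000.

$14,420; $4,080; $22,235; $22,450; $12,475; $18,915; $24,470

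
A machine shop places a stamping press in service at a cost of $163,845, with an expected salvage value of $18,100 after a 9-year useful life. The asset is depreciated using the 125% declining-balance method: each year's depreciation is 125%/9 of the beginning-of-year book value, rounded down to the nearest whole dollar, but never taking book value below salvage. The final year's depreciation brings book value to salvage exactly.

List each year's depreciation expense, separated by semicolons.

$22,756; $19,595; $16,874; $14,530; $12,512; $10,774; $9,278; $7,989; $31,437

Depreciable base = $163,845 − $18,100 = $145,745.
Year 1: ⌊$163,845 × 125%/9⌋ = $22,756. Book value $141,089.
Year 2: ⌊$141,089 × 125%/9⌋ = $19,595. Book value $121,494.
Year 3: ⌊$121,494 × 125%/9⌋ = $16,874. Book value $104,620.
Year 4: ⌊$104,620 × 125%/9⌋ = $14,530. Book value $90,090.
Year 5: ⌊$90,090 × 125%/9⌋ = $12,512. Book value $77,578.
Year 6: ⌊$77,578 × 125%/9⌋ = $10,774. Book value $66,804.
Year 7: ⌊$66,804 × 125%/9⌋ = $9,278. Book value $57,526.
Year 8: ⌊$57,526 × 125%/9⌋ = $7,989. Book value $49,537.
Year 9 (final): $49,537 − $18,100 = $31,437. Book value $18,100.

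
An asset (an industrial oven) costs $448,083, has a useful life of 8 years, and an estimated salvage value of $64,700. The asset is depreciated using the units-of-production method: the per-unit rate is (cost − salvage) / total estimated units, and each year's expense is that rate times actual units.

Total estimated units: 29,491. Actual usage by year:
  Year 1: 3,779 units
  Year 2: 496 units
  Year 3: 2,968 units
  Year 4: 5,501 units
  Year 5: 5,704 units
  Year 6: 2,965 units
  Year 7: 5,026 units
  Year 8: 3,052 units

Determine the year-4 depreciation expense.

$71,513

Depreciable base = $448,083 − $64,700 = $383,383.
Rate = $383,383 / 29,491 units = $13 per unit.
Year 1: 3,779 × $13 = $49,127. Book value $398,956.
Year 2: 496 × $13 = $6,448. Book value $392,508.
Year 3: 2,968 × $13 = $38,584. Book value $353,924.
Year 4: 5,501 × $13 = $71,513. Book value $282,411.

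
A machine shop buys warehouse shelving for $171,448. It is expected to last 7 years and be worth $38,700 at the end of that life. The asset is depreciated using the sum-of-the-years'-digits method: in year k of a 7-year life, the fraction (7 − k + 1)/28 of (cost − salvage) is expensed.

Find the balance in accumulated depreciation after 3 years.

$85,338

Depreciable base = $171,448 − $38,700 = $132,748.
Sum of the years' digits = 7+6+5+4+3+2+1 = 28.
Year 1: $132,748 × 7/28 = $33,187. Book value $138,261.
Year 2: $132,748 × 6/28 = $28,446. Book value $109,815.
Year 3: $132,748 × 5/28 = $23,705. Book value $86,110.
Accumulated through year 3 = $171,448 − $86,110 = $85,338.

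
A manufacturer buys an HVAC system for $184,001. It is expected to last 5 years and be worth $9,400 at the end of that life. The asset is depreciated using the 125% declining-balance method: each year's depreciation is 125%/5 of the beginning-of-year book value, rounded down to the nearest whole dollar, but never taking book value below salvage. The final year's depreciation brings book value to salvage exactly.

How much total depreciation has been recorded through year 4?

$125,781

Depreciable base = $184,001 − $9,400 = $174,601.
Year 1: ⌊$184,001 × 125%/5⌋ = $46,000. Book value $138,001.
Year 2: ⌊$138,001 × 125%/5⌋ = $34,500. Book value $103,501.
Year 3: ⌊$103,501 × 125%/5⌋ = $25,875. Book value $77,626.
Year 4: ⌊$77,626 × 125%/5⌋ = $19,406. Book value $58,220.
Accumulated through year 4 = $184,001 − $58,220 = $125,781.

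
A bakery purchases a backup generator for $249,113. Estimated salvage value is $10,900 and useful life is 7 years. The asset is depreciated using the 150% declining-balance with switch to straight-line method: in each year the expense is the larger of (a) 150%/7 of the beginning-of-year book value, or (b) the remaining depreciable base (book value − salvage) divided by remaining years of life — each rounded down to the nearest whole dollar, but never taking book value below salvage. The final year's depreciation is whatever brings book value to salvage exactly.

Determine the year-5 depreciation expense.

Depreciable base = $249,113 − $10,900 = $238,213.
Year 1: DB = ⌊$249,113 × 150%/7⌋ = $53,381; SL = ⌊$238,213/7⌋ = $34,030 → take DB $53,381. Book value $195,732.
Year 2: DB = ⌊$195,732 × 150%/7⌋ = $41,942; SL = ⌊$184,832/6⌋ = $30,805 → take DB $41,942. Book value $153,790.
Year 3: DB = ⌊$153,790 × 150%/7⌋ = $32,955; SL = ⌊$142,890/5⌋ = $28,578 → take DB $32,955. Book value $120,835.
Year 4: DB = ⌊$120,835 × 150%/7⌋ = $25,893; SL = ⌊$109,935/4⌋ = $27,483 → take SL $27,483. Book value $93,352.
Year 5: DB = ⌊$93,352 × 150%/7⌋ = $20,004; SL = ⌊$82,452/3⌋ = $27,484 → take SL $27,484. Book value $65,868.

$27,484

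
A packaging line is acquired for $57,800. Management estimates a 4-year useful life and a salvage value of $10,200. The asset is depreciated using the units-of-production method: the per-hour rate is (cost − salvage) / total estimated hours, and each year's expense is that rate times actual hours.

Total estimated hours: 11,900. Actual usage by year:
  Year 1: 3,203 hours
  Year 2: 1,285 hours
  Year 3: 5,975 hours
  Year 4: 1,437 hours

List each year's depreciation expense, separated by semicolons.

Depreciable base = $57,800 − $10,200 = $47,600.
Rate = $47,600 / 11,900 hours = $4 per hour.
Year 1: 3,203 × $4 = $12,812. Book value $44,988.
Year 2: 1,285 × $4 = $5,140. Book value $39,848.
Year 3: 5,975 × $4 = $23,900. Book value $15,948.
Year 4: 1,437 × $4 = $5,748. Book value $10,200.

$12,812; $5,140; $23,900; $5,748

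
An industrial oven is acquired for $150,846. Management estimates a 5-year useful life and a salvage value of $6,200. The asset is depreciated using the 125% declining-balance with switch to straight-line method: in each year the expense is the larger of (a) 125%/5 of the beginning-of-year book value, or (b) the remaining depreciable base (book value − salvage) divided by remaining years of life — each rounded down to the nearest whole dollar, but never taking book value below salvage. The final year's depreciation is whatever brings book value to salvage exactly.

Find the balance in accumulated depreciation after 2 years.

$65,994

Depreciable base = $150,846 − $6,200 = $144,646.
Year 1: DB = ⌊$150,846 × 125%/5⌋ = $37,711; SL = ⌊$144,646/5⌋ = $28,929 → take DB $37,711. Book value $113,135.
Year 2: DB = ⌊$113,135 × 125%/5⌋ = $28,283; SL = ⌊$106,935/4⌋ = $26,733 → take DB $28,283. Book value $84,852.
Accumulated through year 2 = $150,846 − $84,852 = $65,994.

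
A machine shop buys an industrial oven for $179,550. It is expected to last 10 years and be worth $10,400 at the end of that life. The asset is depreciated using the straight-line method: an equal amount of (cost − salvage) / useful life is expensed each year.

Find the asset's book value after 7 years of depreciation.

Depreciable base = $179,550 − $10,400 = $169,150.
Annual expense = $169,150 / 10 = $16,915.
End of year 1: book value $162,635.
End of year 2: book value $145,720.
End of year 3: book value $128,805.
End of year 4: book value $111,890.
End of year 5: book value $94,975.
End of year 6: book value $78,060.
End of year 7: book value $61,145.

$61,145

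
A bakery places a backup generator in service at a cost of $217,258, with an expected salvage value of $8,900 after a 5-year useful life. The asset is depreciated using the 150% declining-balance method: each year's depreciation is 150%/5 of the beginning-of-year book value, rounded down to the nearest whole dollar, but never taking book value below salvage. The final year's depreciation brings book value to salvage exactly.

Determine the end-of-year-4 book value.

$52,164

Depreciable base = $217,258 − $8,900 = $208,358.
Year 1: ⌊$217,258 × 150%/5⌋ = $65,177. Book value $152,081.
Year 2: ⌊$152,081 × 150%/5⌋ = $45,624. Book value $106,457.
Year 3: ⌊$106,457 × 150%/5⌋ = $31,937. Book value $74,520.
Year 4: ⌊$74,520 × 150%/5⌋ = $22,356. Book value $52,164.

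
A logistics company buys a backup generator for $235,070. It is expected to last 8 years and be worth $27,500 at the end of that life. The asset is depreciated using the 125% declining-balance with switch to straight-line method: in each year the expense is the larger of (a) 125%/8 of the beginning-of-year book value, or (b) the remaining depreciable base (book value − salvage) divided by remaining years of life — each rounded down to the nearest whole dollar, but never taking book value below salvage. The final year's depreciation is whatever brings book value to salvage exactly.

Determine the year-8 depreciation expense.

$22,741

Depreciable base = $235,070 − $27,500 = $207,570.
Year 1: DB = ⌊$235,070 × 125%/8⌋ = $36,729; SL = ⌊$207,570/8⌋ = $25,946 → take DB $36,729. Book value $198,341.
Year 2: DB = ⌊$198,341 × 125%/8⌋ = $30,990; SL = ⌊$170,841/7⌋ = $24,405 → take DB $30,990. Book value $167,351.
Year 3: DB = ⌊$167,351 × 125%/8⌋ = $26,148; SL = ⌊$139,851/6⌋ = $23,308 → take DB $26,148. Book value $141,203.
Year 4: DB = ⌊$141,203 × 125%/8⌋ = $22,062; SL = ⌊$113,703/5⌋ = $22,740 → take SL $22,740. Book value $118,463.
Year 5: DB = ⌊$118,463 × 125%/8⌋ = $18,509; SL = ⌊$90,963/4⌋ = $22,740 → take SL $22,740. Book value $95,723.
Year 6: DB = ⌊$95,723 × 125%/8⌋ = $14,956; SL = ⌊$68,223/3⌋ = $22,741 → take SL $22,741. Book value $72,982.
Year 7: DB = ⌊$72,982 × 125%/8⌋ = $11,403; SL = ⌊$45,482/2⌋ = $22,741 → take SL $22,741. Book value $50,241.
Year 8 (final): $50,241 − $27,500 = $22,741. Book value $27,500.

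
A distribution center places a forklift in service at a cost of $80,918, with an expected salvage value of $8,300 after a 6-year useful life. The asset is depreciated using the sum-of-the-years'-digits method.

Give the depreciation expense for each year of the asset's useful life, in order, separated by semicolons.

$20,748; $17,290; $13,832; $10,374; $6,916; $3,458

Depreciable base = $80,918 − $8,300 = $72,618.
Sum of the years' digits = 6+5+4+3+2+1 = 21.
Year 1: $72,618 × 6/21 = $20,748. Book value $60,170.
Year 2: $72,618 × 5/21 = $17,290. Book value $42,880.
Year 3: $72,618 × 4/21 = $13,832. Book value $29,048.
Year 4: $72,618 × 3/21 = $10,374. Book value $18,674.
Year 5: $72,618 × 2/21 = $6,916. Book value $11,758.
Year 6: $72,618 × 1/21 = $3,458. Book value $8,300.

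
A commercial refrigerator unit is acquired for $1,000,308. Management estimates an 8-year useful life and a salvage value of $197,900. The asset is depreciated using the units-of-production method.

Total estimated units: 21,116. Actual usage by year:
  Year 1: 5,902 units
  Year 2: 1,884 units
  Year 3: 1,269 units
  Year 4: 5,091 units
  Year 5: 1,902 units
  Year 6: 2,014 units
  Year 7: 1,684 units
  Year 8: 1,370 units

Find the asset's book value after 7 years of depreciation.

Depreciable base = $1,000,308 − $197,900 = $802,408.
Rate = $802,408 / 21,116 units = $38 per unit.
Year 1: 5,902 × $38 = $224,276. Book value $776,032.
Year 2: 1,884 × $38 = $71,592. Book value $704,440.
Year 3: 1,269 × $38 = $48,222. Book value $656,218.
Year 4: 5,091 × $38 = $193,458. Book value $462,760.
Year 5: 1,902 × $38 = $72,276. Book value $390,484.
Year 6: 2,014 × $38 = $76,532. Book value $313,952.
Year 7: 1,684 × $38 = $63,992. Book value $249,960.

$249,960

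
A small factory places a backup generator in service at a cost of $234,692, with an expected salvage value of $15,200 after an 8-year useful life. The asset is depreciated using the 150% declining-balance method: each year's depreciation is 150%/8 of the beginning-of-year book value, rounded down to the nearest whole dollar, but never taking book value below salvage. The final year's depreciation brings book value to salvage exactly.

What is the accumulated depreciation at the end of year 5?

$151,588

Depreciable base = $234,692 − $15,200 = $219,492.
Year 1: ⌊$234,692 × 150%/8⌋ = $44,004. Book value $190,688.
Year 2: ⌊$190,688 × 150%/8⌋ = $35,754. Book value $154,934.
Year 3: ⌊$154,934 × 150%/8⌋ = $29,050. Book value $125,884.
Year 4: ⌊$125,884 × 150%/8⌋ = $23,603. Book value $102,281.
Year 5: ⌊$102,281 × 150%/8⌋ = $19,177. Book value $83,104.
Accumulated through year 5 = $234,692 − $83,104 = $151,588.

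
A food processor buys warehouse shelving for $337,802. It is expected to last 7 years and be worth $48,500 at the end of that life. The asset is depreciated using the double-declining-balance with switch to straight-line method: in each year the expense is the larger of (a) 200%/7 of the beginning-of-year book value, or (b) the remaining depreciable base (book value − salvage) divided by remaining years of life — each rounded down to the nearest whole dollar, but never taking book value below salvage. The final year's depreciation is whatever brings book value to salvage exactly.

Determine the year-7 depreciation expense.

Depreciable base = $337,802 − $48,500 = $289,302.
Year 1: DB = ⌊$337,802 × 200%/7⌋ = $96,514; SL = ⌊$289,302/7⌋ = $41,328 → take DB $96,514. Book value $241,288.
Year 2: DB = ⌊$241,288 × 200%/7⌋ = $68,939; SL = ⌊$192,788/6⌋ = $32,131 → take DB $68,939. Book value $172,349.
Year 3: DB = ⌊$172,349 × 200%/7⌋ = $49,242; SL = ⌊$123,849/5⌋ = $24,769 → take DB $49,242. Book value $123,107.
Year 4: DB = ⌊$123,107 × 200%/7⌋ = $35,173; SL = ⌊$74,607/4⌋ = $18,651 → take DB $35,173. Book value $87,934.
Year 5: DB = ⌊$87,934 × 200%/7⌋ = $25,124; SL = ⌊$39,434/3⌋ = $13,144 → take DB $25,124. Book value $62,810.
Year 6: DB = ⌊$62,810 × 200%/7⌋ = $17,945; SL = ⌊$14,310/2⌋ = $7,155 → take DB $17,945, capped at $14,310. Book value $48,500.
Year 7 (final): $48,500 − $48,500 = $0. Book value $48,500.

$0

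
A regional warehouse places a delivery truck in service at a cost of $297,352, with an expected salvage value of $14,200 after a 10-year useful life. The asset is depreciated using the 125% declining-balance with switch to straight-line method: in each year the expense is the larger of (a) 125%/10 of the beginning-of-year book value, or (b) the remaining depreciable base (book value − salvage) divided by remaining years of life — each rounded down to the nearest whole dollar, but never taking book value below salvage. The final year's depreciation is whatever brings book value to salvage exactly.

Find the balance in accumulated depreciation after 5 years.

Depreciable base = $297,352 − $14,200 = $283,152.
Year 1: DB = ⌊$297,352 × 125%/10⌋ = $37,169; SL = ⌊$283,152/10⌋ = $28,315 → take DB $37,169. Book value $260,183.
Year 2: DB = ⌊$260,183 × 125%/10⌋ = $32,522; SL = ⌊$245,983/9⌋ = $27,331 → take DB $32,522. Book value $227,661.
Year 3: DB = ⌊$227,661 × 125%/10⌋ = $28,457; SL = ⌊$213,461/8⌋ = $26,682 → take DB $28,457. Book value $199,204.
Year 4: DB = ⌊$199,204 × 125%/10⌋ = $24,900; SL = ⌊$185,004/7⌋ = $26,429 → take SL $26,429. Book value $172,775.
Year 5: DB = ⌊$172,775 × 125%/10⌋ = $21,596; SL = ⌊$158,575/6⌋ = $26,429 → take SL $26,429. Book value $146,346.
Accumulated through year 5 = $297,352 − $146,346 = $151,006.

$151,006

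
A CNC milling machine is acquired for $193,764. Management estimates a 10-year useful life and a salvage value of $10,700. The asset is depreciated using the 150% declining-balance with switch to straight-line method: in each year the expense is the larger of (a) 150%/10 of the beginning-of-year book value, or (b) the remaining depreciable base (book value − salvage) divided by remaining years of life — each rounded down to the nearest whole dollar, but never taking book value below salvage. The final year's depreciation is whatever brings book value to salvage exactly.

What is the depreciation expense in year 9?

$15,055

Depreciable base = $193,764 − $10,700 = $183,064.
Year 1: DB = ⌊$193,764 × 150%/10⌋ = $29,064; SL = ⌊$183,064/10⌋ = $18,306 → take DB $29,064. Book value $164,700.
Year 2: DB = ⌊$164,700 × 150%/10⌋ = $24,705; SL = ⌊$154,000/9⌋ = $17,111 → take DB $24,705. Book value $139,995.
Year 3: DB = ⌊$139,995 × 150%/10⌋ = $20,999; SL = ⌊$129,295/8⌋ = $16,161 → take DB $20,999. Book value $118,996.
Year 4: DB = ⌊$118,996 × 150%/10⌋ = $17,849; SL = ⌊$108,296/7⌋ = $15,470 → take DB $17,849. Book value $101,147.
Year 5: DB = ⌊$101,147 × 150%/10⌋ = $15,172; SL = ⌊$90,447/6⌋ = $15,074 → take DB $15,172. Book value $85,975.
Year 6: DB = ⌊$85,975 × 150%/10⌋ = $12,896; SL = ⌊$75,275/5⌋ = $15,055 → take SL $15,055. Book value $70,920.
Year 7: DB = ⌊$70,920 × 150%/10⌋ = $10,638; SL = ⌊$60,220/4⌋ = $15,055 → take SL $15,055. Book value $55,865.
Year 8: DB = ⌊$55,865 × 150%/10⌋ = $8,379; SL = ⌊$45,165/3⌋ = $15,055 → take SL $15,055. Book value $40,810.
Year 9: DB = ⌊$40,810 × 150%/10⌋ = $6,121; SL = ⌊$30,110/2⌋ = $15,055 → take SL $15,055. Book value $25,755.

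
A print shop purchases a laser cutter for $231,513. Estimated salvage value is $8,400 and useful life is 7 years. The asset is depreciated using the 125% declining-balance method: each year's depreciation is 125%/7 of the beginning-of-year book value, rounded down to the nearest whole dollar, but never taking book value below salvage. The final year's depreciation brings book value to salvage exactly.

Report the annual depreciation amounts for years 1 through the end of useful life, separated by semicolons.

Depreciable base = $231,513 − $8,400 = $223,113.
Year 1: ⌊$231,513 × 125%/7⌋ = $41,341. Book value $190,172.
Year 2: ⌊$190,172 × 125%/7⌋ = $33,959. Book value $156,213.
Year 3: ⌊$156,213 × 125%/7⌋ = $27,895. Book value $128,318.
Year 4: ⌊$128,318 × 125%/7⌋ = $22,913. Book value $105,405.
Year 5: ⌊$105,405 × 125%/7⌋ = $18,822. Book value $86,583.
Year 6: ⌊$86,583 × 125%/7⌋ = $15,461. Book value $71,122.
Year 7 (final): $71,122 − $8,400 = $62,722. Book value $8,400.

$41,341; $33,959; $27,895; $22,913; $18,822; $15,461; $62,722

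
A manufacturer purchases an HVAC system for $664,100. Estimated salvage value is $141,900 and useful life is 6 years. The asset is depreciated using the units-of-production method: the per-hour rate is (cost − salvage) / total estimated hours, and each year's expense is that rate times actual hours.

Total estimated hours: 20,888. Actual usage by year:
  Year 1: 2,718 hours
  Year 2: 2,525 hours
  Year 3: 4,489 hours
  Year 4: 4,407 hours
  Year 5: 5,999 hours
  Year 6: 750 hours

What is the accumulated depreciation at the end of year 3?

$243,300

Depreciable base = $664,100 − $141,900 = $522,200.
Rate = $522,200 / 20,888 hours = $25 per hour.
Year 1: 2,718 × $25 = $67,950. Book value $596,150.
Year 2: 2,525 × $25 = $63,125. Book value $533,025.
Year 3: 4,489 × $25 = $112,225. Book value $420,800.
Accumulated through year 3 = $664,100 − $420,800 = $243,300.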